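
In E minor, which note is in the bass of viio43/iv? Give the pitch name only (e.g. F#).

D

The applied chord viio43/iv is rooted on G#: G#-B-D-F.
The figure 43 means second inversion — the fifth is in the bass.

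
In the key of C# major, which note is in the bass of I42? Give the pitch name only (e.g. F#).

B#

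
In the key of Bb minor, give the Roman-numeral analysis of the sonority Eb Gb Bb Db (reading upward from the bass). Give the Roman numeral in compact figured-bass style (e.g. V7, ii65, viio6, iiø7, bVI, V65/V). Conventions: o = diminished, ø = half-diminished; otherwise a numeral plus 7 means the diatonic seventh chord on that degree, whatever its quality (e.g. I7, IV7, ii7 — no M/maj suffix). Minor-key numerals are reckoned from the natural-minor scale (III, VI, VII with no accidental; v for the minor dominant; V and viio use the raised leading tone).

iv7

The pitches Eb-Gb-Bb-Db form a minor seventh chord rooted on Eb.
In Bb minor, Eb is the subdominant; the diatonic minor seventh chord there is iv7.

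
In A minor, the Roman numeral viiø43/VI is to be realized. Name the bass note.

Bb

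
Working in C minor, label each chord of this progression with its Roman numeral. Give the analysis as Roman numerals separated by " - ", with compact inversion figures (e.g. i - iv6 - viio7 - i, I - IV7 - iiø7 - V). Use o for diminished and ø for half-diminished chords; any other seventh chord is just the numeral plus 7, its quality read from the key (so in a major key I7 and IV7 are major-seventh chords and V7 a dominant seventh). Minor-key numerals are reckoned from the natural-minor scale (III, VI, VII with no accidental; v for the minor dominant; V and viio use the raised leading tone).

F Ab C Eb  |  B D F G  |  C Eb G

F-Ab-C-Eb: root F is the subdominant; minor seventh chord there is iv7.
B-D-F-G: dominant seventh chord on G = scale degree 5 → V65.
C-Eb-G has root C, degree 1 in C minor, so i.

iv7 - V65 - i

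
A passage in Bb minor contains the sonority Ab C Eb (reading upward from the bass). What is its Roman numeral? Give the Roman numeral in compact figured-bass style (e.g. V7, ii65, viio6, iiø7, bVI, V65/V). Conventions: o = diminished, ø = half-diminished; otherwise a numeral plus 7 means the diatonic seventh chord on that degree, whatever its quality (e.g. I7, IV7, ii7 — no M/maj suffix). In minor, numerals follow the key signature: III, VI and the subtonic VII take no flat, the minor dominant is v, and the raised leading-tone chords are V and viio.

VII

The pitches Ab-C-Eb form a major triad rooted on Ab.
In Bb minor, Ab is the subtonic; the diatonic major triad there is VII.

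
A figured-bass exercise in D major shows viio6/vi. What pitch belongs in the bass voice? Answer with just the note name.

The applied chord viio6/vi is rooted on A#: A#-C#-E.
The figure 6 means first inversion — the third is in the bass.

C#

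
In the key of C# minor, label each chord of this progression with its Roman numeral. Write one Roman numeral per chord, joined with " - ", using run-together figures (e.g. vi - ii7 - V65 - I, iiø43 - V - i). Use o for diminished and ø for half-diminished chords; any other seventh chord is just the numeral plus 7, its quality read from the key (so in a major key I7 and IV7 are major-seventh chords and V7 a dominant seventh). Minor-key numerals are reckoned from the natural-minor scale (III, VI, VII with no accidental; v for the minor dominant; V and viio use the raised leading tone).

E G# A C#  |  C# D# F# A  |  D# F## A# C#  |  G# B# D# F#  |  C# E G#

VI43 - iiø42 - V7/V - V7 - i

E-G#-A-C#: root A is the submediant; major seventh chord there is VI43.
C#-D#-F#-A has root D#, degree 2 in C# minor, so iiø42.
D#-F##-A#-C# is the secondary dominant of V (dominant seventh chord on D#): V7/V.
G#-B#-D#-F#: root G# is the dominant; dominant seventh chord there is V7.
C#-E-G# has root C#, degree 1 in C# minor, so i.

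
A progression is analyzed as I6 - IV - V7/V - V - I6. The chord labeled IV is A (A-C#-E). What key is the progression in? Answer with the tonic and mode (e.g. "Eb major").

The anchor chord is a major triad on A, labeled IV.
If A is scale degree 4 and the mode makes that degree carry a major triad, the tonic is E and the mode is major.

E major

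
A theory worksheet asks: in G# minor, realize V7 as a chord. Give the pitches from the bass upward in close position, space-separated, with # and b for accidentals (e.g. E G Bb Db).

D# F## A# C#

In G# minor, scale degree 5 is D#. The dominant is major (leading tone raised), so V is a dominant seventh chord.
That chord is spelled D#-F##-A#-C#.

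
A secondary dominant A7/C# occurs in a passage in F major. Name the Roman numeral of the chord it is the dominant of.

vi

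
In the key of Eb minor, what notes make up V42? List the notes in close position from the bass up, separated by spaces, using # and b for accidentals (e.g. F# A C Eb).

Ab Bb D F

In Eb minor, the fifth degree is Bb. The dominant is major (leading tone raised), so V is a dominant seventh chord.
Stacking thirds from Bb gives Bb-D-F-Ab.
With the 42 figure the chord is in third inversion; from the bass Ab upward in close position it reads Ab-Bb-D-F.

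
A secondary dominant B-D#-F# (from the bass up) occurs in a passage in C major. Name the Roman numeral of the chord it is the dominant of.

iii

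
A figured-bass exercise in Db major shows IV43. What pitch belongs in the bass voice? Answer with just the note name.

Db

IV in Db major has root Gb; the chord is Gb-Bb-Db-F.
The figure 43 means second inversion — the fifth is in the bass.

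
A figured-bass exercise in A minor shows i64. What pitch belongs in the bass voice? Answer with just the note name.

i in A minor has root A; the chord is A-C-E.
The figure 64 means second inversion — the fifth is in the bass.

E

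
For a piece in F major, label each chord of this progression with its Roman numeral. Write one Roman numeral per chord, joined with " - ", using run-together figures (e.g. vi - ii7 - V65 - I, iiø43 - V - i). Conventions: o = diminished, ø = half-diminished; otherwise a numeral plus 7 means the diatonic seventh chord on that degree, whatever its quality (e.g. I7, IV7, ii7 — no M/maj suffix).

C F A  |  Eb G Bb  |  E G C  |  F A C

I64 - bVII - V6 - I

C-F-A has root F, degree 1 in F major, so I64.
Eb-G-Bb: major triad on Eb — chromatic; bVII (borrowed from the parallel minor).
E-G-C: root C is the dominant; major triad there is V6.
F-A-C: major triad on F = scale degree 1 → I.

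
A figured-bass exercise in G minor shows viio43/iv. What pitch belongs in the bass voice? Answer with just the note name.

The applied chord viio43/iv is rooted on B: B-D-F-Ab.
The figure 43 means second inversion — the fifth is in the bass.

F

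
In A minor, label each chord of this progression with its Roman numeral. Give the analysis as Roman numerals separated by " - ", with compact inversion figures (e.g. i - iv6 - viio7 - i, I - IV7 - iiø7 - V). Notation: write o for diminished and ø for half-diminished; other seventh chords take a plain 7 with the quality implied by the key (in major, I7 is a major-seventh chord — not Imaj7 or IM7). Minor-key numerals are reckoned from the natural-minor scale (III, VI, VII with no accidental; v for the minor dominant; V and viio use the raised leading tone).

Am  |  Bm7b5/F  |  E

i - iiø43 - V

Am: minor triad on A = scale degree 1 → i.
Bm7b5/F: root B is the supertonic; half-diminished seventh chord there is iiø43.
E: root E is the dominant; major triad there is V.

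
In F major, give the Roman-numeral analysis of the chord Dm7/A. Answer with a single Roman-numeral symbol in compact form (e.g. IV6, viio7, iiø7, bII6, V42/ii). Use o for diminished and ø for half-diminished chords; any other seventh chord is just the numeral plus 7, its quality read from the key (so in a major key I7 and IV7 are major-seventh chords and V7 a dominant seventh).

The pitches D-F-A-C form a minor seventh chord rooted on D.
D is scale degree 6 in F major, and a minor seventh chord on that degree is written vi7.
With A in the bass the chord is in second inversion, so the figured bass is 43.

vi43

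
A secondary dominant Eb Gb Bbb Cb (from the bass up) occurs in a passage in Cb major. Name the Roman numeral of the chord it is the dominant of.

IV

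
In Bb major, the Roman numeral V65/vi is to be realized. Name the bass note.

F#

The applied chord V65/vi is rooted on D: D-F#-A-C.
The figure 65 means first inversion — the third is in the bass.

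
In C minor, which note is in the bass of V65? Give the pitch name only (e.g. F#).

V in C minor has root G; the chord is G-B-D-F.
The figure 65 means first inversion — the third is in the bass.

B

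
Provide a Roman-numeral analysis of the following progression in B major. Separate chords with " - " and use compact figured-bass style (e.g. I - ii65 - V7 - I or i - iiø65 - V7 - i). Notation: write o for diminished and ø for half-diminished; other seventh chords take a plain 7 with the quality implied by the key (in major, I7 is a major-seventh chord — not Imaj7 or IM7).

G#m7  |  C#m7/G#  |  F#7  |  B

G#m7: minor seventh chord on G# = scale degree 6 → vi7.
C#m7/G#: root C# is the supertonic; minor seventh chord there is ii43.
F#7: root F# is the dominant; dominant seventh chord there is V7.
B has root B, degree 1 in B major, so I.

vi7 - ii43 - V7 - I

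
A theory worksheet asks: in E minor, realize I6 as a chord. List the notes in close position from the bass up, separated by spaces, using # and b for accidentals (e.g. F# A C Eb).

I6 is the major tonic (Picardy third), borrowed from the parallel major. In E minor that root is E.
So the chord is E-G#-B.
With the 6 figure the chord is in first inversion; from the bass G# upward in close position it reads G#-B-E.

G# B E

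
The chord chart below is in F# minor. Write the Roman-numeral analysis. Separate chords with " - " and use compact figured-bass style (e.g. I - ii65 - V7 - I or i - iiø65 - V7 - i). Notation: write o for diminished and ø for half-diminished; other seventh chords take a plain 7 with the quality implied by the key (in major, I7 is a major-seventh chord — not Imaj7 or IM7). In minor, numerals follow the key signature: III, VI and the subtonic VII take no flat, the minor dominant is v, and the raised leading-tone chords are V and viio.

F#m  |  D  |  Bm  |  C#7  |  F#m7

F#m: minor triad on F# = scale degree 1 → i.
D has root D, degree 6 in F# minor, so VI.
Bm has root B, degree 4 in F# minor, so iv.
C#7: root C# is the dominant; dominant seventh chord there is V7.
F#m7 has root F#, degree 1 in F# minor, so i7.

i - VI - iv - V7 - i7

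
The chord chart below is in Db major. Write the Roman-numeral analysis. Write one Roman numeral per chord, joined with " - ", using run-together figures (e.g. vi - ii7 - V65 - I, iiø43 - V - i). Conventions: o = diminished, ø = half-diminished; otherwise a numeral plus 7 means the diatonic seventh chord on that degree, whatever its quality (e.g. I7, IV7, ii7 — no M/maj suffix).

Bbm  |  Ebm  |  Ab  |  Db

vi - ii - V - I

Bbm has root Bb, degree 6 in Db major, so vi.
Ebm has root Eb, degree 2 in Db major, so ii.
Ab: root Ab is the dominant; major triad there is V.
Db: root Db is the tonic; major triad there is I.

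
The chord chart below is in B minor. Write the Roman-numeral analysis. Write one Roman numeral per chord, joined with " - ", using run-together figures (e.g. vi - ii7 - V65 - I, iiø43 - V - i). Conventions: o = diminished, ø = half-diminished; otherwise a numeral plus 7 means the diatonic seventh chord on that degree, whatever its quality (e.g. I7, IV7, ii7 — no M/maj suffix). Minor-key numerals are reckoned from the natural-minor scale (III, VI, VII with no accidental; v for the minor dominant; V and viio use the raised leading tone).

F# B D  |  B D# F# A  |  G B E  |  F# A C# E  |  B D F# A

i64 - V7/iv - iv6 - v7 - i7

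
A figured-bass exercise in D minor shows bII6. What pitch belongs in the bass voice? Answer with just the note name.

G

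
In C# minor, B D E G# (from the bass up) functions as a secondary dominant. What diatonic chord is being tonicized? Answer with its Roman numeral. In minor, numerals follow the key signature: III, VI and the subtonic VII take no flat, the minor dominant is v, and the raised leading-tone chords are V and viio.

The chord is a dominant seventh chord on E.
A dominant resolves down a perfect fifth: E → A. In C# minor, A is scale degree 6, i.e. VI.

VI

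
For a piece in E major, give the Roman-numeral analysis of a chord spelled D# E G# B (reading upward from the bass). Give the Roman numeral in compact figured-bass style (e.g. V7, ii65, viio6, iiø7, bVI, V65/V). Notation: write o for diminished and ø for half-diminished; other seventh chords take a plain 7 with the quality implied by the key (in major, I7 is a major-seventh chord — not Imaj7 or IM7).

I42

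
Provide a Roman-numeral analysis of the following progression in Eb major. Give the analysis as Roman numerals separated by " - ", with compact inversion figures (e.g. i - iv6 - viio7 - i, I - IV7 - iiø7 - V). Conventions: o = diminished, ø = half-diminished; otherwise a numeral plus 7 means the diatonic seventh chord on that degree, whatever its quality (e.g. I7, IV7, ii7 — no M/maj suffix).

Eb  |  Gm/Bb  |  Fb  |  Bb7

I - iii6 - bII - V7

Eb has root Eb, degree 1 in Eb major, so I.
Gm/Bb: minor triad on G = scale degree 3 → iii6.
Fb: Fb with this quality isn't in the key; a major triad on b2 is the Neapolitan chord, bII.
Bb7 has root Bb, degree 5 in Eb major, so V7.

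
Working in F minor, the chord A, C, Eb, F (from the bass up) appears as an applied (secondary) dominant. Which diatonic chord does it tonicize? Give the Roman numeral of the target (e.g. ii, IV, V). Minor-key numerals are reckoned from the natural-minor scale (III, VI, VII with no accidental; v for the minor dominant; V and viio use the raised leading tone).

iv

The chord is a dominant seventh chord on F.
A dominant resolves down a perfect fifth: F → Bb. In F minor, Bb is scale degree 4, i.e. iv.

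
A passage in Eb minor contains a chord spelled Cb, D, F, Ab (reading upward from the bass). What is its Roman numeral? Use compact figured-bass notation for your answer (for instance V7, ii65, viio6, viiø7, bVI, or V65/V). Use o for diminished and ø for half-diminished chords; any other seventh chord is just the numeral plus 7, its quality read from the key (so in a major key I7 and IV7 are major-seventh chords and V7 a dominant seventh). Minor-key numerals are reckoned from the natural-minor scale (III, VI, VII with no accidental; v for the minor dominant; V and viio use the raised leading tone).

viio42

Stacked in thirds the chord is D-F-Ab-Cb: a fully diminished seventh chord on D.
In Eb minor, D is the leading tone; the diatonic fully diminished seventh chord there is viio7.
With Cb in the bass the chord is in third inversion, so the figured bass is 42.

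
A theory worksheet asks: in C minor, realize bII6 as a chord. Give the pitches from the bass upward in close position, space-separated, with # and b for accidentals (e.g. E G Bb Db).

F Ab Db

Scale degree 2 in C minor is D; lowering it a half step gives Db. bII6 is the Neapolitan sixth — a major triad on the lowered second degree, here in its customary first inversion.
So the chord is Db-F-Ab.
The figured bass 6 indicates first inversion, placing the third (F) in the bass: F-Ab-Db.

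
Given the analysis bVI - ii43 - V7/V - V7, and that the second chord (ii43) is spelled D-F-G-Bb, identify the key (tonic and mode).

F major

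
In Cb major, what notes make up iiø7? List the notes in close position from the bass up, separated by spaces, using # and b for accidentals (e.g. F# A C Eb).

Db Fb Abb Cb

Scale degree 2 in Cb major is Db; here the chord built on it is altered to a half-diminished seventh chord. iiø7 is the half-diminished supertonic seventh, borrowed from the parallel minor.
So the chord is Db-Fb-Abb-Cb, a half-diminished seventh chord.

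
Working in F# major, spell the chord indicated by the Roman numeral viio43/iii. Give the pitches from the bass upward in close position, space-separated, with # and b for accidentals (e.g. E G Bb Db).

The slash marks an applied leading-tone chord: viio of iii. In F# major, iii is A#, so the leading tone to it is G##, a half step below.
Building a fully diminished seventh chord on G## gives G##-B#-D#-F#.
The figured bass 43 indicates second inversion, placing the fifth (D#) in the bass: D#-F#-G##-B#.

D# F# G## B#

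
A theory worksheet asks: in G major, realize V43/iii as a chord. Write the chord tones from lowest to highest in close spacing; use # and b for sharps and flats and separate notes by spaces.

The slash means an applied dominant: we want the dominant of iii. In G major, iii is B minor, and its dominant is built on F#.
Building a dominant seventh chord on F# gives F#-A#-C#-E.
The figured bass 43 indicates second inversion, placing the fifth (C#) in the bass: C#-E-F#-A#.

C# E F# A#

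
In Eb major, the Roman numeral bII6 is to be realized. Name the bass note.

Ab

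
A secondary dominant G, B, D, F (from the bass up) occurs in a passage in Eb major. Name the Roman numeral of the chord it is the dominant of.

vi

The chord is a dominant seventh chord on G.
A dominant resolves down a perfect fifth: G → C. In Eb major, C is scale degree 6, i.e. vi.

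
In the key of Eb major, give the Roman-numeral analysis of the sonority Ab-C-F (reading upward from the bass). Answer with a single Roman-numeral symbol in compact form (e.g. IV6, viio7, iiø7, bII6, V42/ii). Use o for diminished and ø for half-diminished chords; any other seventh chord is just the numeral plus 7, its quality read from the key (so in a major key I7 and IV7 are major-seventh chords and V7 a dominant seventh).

The pitches F-Ab-C form a minor triad rooted on F.
In Eb major, F is the supertonic; the diatonic minor triad there is ii.
With Ab in the bass the chord is in first inversion, so the figured bass is 6.

ii6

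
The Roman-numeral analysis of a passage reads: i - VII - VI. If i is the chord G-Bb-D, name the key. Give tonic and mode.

The anchor chord is a minor triad on G, labeled i.
If G is scale degree 1 and the mode makes that degree carry a minor triad, the tonic is G and the mode is minor.

G minor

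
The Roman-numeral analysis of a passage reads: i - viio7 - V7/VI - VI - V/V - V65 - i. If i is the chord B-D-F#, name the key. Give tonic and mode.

i is given as B-D-F# — a minor triad with root B.
If B is scale degree 1 and the mode makes that degree carry a minor triad, the tonic is B and the mode is minor.

B minor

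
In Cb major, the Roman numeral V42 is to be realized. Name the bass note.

Fb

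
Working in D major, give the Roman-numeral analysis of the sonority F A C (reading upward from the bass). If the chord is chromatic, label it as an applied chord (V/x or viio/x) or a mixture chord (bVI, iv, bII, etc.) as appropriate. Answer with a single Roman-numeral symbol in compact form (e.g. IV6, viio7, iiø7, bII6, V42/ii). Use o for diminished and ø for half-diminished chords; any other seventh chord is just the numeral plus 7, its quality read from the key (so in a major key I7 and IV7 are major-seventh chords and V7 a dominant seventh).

bIII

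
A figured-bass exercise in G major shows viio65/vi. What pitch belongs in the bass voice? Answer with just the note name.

The applied chord viio65/vi is rooted on D#: D#-F#-A-C.
The figure 65 means first inversion — the third is in the bass.

F#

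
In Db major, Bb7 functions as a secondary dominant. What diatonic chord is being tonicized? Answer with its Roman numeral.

ii

The chord is a dominant seventh chord on Bb.
A dominant resolves down a perfect fifth: Bb → Eb. In Db major, Eb is scale degree 2, i.e. ii.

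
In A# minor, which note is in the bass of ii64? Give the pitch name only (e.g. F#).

F##

ii in A# minor has root B#; the chord is B#-D#-F##.
The figure 64 means second inversion — the fifth is in the bass.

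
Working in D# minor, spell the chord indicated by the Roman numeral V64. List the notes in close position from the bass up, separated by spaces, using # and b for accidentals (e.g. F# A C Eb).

E# A# C##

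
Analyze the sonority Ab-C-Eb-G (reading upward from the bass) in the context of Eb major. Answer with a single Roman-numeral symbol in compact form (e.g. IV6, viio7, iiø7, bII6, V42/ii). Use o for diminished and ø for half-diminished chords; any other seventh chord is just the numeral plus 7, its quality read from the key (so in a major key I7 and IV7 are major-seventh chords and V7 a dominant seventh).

IV7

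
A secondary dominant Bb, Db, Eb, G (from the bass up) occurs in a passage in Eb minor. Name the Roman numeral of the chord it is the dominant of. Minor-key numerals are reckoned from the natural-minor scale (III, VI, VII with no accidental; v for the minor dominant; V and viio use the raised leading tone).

iv

The chord is a dominant seventh chord on Eb.
A dominant resolves down a perfect fifth: Eb → Ab. In Eb minor, Ab is scale degree 4, i.e. iv.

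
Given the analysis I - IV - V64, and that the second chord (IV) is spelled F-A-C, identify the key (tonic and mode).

IV is given as F-A-C — a major triad with root F.
Counting down 3 scale steps from F places the tonic on C; a major triad on degree 4 is diatonic only in major.

C major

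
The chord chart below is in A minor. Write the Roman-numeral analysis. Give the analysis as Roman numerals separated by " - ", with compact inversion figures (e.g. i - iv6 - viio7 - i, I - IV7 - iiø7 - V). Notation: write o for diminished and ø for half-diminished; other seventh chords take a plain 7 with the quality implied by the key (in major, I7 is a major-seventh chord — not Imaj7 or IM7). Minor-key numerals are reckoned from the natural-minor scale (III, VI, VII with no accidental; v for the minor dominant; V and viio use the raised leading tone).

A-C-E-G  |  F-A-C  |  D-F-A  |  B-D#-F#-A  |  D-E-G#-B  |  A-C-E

A-C-E-G: root A is the tonic; minor seventh chord there is i7.
F-A-C: major triad on F = scale degree 6 → VI.
D-F-A: root D is the subdominant; minor triad there is iv.
B-D#-F#-A: a dominant seventh chord on B, the applied dominant of V → V7/V.
D-E-G#-B: dominant seventh chord on E = scale degree 5 → V42.
A-C-E: minor triad on A = scale degree 1 → i.

i7 - VI - iv - V7/V - V42 - i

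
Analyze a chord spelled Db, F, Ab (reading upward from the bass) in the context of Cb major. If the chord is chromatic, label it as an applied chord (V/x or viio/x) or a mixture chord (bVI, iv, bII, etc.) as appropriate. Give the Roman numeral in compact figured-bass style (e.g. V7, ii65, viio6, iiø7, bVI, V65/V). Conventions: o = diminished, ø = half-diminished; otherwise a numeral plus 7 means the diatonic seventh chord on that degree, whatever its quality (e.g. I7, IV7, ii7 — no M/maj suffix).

The pitches Db-F-Ab form a major triad rooted on Db.
Db is not a diatonic chord root with this quality in Cb major, but it lies a perfect fifth above Gb (V), so the chord functions as an applied dominant of V.

V/V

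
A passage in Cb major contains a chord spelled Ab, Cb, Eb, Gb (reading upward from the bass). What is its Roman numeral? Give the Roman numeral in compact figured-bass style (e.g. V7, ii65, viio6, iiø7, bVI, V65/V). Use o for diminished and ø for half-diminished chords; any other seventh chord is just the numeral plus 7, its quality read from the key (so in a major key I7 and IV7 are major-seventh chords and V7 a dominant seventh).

vi7

Stacked in thirds the chord is Ab-Cb-Eb-Gb: a minor seventh chord on Ab.
In Cb major, Ab is the submediant; the diatonic minor seventh chord there is vi7.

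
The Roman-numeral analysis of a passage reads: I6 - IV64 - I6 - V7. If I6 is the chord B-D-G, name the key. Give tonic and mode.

G major

The chord G/B is a major triad rooted on G; its label is I6.
If G is scale degree 1 and the mode makes that degree carry a major triad, the tonic is G and the mode is major.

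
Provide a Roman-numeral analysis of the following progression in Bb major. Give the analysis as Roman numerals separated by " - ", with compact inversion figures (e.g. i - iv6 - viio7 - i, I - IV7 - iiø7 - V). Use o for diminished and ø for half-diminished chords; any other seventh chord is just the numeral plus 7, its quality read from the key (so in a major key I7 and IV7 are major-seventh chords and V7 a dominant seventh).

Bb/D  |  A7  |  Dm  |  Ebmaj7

I6 - V7/iii - iii - IV7

Bb/D: major triad on Bb = scale degree 1 → I6.
A7 is the secondary dominant of iii (dominant seventh chord on A): V7/iii.
Dm: minor triad on D = scale degree 3 → iii.
Ebmaj7: major seventh chord on Eb = scale degree 4 → IV7.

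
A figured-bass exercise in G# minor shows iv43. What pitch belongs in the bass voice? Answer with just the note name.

G#

iv in G# minor has root C#; the chord is C#-E-G#-B.
The figure 43 means second inversion — the fifth is in the bass.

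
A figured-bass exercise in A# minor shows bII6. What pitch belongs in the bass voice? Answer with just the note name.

D#

bII in A# minor has root B; the chord is B-D#-F#.
The figure 6 means first inversion — the third is in the bass.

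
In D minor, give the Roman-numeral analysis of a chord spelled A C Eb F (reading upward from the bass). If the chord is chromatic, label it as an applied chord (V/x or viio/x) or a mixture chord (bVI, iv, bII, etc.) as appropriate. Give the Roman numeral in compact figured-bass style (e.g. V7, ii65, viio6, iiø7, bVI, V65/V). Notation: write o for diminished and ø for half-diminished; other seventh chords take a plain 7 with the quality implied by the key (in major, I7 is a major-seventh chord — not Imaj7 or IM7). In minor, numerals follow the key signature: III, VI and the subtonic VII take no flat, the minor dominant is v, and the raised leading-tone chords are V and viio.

V65/VI

Stacked in thirds the chord is F-A-C-Eb: a dominant seventh chord on F.
F is not a diatonic chord root with this quality in D minor, but it lies a perfect fifth above Bb (VI), so the chord functions as an applied dominant of VI.
With A in the bass the chord is in first inversion, so the figured bass is 65.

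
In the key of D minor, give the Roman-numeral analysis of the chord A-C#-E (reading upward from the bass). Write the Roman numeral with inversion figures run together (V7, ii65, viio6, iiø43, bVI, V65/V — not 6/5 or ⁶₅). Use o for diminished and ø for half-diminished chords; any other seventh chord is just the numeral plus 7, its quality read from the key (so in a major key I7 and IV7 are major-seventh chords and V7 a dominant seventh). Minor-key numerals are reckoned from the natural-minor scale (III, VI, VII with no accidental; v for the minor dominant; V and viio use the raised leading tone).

The pitches A-C#-E form a major triad rooted on A.
A is scale degree 5 in D minor, and a major triad on that degree is written V.

V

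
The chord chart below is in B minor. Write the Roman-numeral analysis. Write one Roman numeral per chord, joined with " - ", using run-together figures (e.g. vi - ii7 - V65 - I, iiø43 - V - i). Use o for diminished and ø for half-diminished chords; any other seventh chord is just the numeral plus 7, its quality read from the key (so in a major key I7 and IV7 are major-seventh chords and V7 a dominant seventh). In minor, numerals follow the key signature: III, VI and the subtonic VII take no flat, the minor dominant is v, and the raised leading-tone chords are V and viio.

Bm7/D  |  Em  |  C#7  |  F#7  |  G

Bm7/D: root B is the tonic; minor seventh chord there is i65.
Em: minor triad on E = scale degree 4 → iv.
C#7 is the secondary dominant of V (dominant seventh chord on C#): V7/V.
F#7 has root F#, degree 5 in B minor, so V7.
G: major triad on G = scale degree 6 → VI.

i65 - iv - V7/V - V7 - VI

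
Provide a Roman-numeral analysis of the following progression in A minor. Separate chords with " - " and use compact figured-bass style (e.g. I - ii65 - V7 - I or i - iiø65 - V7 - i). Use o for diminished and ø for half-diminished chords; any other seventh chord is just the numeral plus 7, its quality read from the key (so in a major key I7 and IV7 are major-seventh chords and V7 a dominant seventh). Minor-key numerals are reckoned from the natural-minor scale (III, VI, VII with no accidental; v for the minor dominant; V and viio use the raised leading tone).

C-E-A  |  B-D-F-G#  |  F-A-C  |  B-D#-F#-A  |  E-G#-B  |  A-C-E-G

i6 - viio65 - VI - V7/V - V - i7

C-E-A: minor triad on A = scale degree 1 → i6.
B-D-F-G# has root G#, degree 7 in A minor, so viio65.
F-A-C: major triad on F = scale degree 6 → VI.
B-D#-F#-A: a dominant seventh chord on B, the applied dominant of V → V7/V.
E-G#-B: major triad on E = scale degree 5 → V.
A-C-E-G: minor seventh chord on A = scale degree 1 → i7.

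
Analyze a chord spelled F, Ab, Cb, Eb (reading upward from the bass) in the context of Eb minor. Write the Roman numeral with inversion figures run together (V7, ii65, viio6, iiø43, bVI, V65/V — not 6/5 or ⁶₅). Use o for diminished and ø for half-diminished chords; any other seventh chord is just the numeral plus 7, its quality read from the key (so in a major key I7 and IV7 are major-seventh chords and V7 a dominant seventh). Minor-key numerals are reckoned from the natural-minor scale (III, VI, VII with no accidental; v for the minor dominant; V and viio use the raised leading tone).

iiø7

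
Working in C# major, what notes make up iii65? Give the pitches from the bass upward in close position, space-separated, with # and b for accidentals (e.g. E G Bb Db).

In C# major, scale degree 3 is E#, and the diatonic chord built there is a minor seventh chord.
That chord is spelled E#-G#-B#-D#.
The figured bass 65 indicates first inversion, placing the third (G#) in the bass: G#-B#-D#-E#.

G# B# D# E#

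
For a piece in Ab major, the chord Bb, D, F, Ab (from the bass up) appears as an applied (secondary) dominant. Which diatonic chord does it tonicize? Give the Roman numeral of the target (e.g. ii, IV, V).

V

The chord is a dominant seventh chord on Bb.
A dominant resolves down a perfect fifth: Bb → Eb. In Ab major, Eb is scale degree 5, i.e. V.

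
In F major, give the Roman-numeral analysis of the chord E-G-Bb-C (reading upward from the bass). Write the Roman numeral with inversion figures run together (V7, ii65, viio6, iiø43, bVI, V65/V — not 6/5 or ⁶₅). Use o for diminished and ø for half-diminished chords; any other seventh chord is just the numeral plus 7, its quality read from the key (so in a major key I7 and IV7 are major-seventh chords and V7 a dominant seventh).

V65

The pitches C-E-G-Bb form a dominant seventh chord rooted on C.
In F major, C is the dominant; the diatonic dominant seventh chord there is V7.
With E in the bass the chord is in first inversion, so the figured bass is 65.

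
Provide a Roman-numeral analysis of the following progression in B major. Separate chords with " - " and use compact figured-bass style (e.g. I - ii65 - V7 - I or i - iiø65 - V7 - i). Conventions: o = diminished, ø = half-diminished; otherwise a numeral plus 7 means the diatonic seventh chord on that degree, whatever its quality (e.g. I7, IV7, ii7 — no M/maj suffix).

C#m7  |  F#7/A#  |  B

C#m7 has root C#, degree 2 in B major, so ii7.
F#7/A# has root F#, degree 5 in B major, so V65.
B: major triad on B = scale degree 1 → I.

ii7 - V65 - I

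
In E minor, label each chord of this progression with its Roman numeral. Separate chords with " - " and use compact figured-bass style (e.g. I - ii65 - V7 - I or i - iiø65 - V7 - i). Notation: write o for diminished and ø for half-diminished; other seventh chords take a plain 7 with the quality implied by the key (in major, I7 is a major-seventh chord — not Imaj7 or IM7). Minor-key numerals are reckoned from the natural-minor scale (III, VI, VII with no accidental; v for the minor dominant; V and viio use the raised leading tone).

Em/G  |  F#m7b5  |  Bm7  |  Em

i6 - iiø7 - v7 - i

Em/G: root E is the tonic; minor triad there is i6.
F#m7b5: root F# is the supertonic; half-diminished seventh chord there is iiø7.
Bm7: minor seventh chord on B = scale degree 5 → v7.
Em: root E is the tonic; minor triad there is i.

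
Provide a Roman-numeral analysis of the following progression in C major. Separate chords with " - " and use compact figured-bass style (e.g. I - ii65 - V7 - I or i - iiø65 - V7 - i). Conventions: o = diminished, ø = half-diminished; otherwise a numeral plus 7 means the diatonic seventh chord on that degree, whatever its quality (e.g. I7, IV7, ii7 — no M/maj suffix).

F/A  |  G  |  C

IV6 - V - I

F/A: major triad on F = scale degree 4 → IV6.
G has root G, degree 5 in C major, so V.
C: root C is the tonic; major triad there is I.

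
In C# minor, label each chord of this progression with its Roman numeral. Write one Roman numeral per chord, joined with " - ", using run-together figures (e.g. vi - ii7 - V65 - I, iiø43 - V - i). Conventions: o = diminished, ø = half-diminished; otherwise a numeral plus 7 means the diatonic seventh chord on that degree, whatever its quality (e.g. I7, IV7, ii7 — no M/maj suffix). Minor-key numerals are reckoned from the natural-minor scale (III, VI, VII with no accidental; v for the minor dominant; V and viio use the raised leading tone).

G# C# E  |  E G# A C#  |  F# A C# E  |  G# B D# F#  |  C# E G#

i64 - VI43 - iv7 - v7 - i

G#-C#-E has root C#, degree 1 in C# minor, so i64.
E-G#-A-C#: major seventh chord on A = scale degree 6 → VI43.
F#-A-C#-E: minor seventh chord on F# = scale degree 4 → iv7.
G#-B-D#-F# has root G#, degree 5 in C# minor, so v7.
C#-E-G#: root C# is the tonic; minor triad there is i.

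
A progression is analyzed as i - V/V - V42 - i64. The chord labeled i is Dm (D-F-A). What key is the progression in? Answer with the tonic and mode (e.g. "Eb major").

D minor

The anchor chord is a minor triad on D, labeled i.
If D is scale degree 1 and the mode makes that degree carry a minor triad, the tonic is D and the mode is minor.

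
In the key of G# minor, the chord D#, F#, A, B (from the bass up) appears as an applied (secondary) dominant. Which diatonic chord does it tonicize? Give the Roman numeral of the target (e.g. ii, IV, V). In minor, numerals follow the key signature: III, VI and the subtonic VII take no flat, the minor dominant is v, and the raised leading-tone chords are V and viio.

VI

The chord is a dominant seventh chord on B.
A dominant resolves down a perfect fifth: B → E. In G# minor, E is scale degree 6, i.e. VI.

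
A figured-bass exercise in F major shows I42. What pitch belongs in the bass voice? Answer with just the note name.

I in F major has root F; the chord is F-A-C-E.
The figure 42 means third inversion — the seventh is in the bass.

E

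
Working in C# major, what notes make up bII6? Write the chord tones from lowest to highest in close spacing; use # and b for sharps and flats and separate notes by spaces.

F# A D

bII6 is the Neapolitan sixth — a major triad on the lowered second degree, here in its customary first inversion. In C# major that root is D.
So the chord is D-F#-A.
The figured bass 6 indicates first inversion, placing the third (F#) in the bass: F#-A-D.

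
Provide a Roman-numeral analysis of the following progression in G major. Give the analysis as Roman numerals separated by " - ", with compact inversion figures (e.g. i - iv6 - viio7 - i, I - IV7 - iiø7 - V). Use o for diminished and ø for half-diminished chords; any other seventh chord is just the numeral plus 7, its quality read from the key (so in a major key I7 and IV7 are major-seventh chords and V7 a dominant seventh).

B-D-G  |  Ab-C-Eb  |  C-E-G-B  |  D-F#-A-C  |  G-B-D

B-D-G: root G is the tonic; major triad there is I6.
Ab-C-Eb is non-diatonic — a major triad on the lowered supertonic (Ab): the Neapolitan chord, bII.
C-E-G-B: root C is the subdominant; major seventh chord there is IV7.
D-F#-A-C: root D is the dominant; dominant seventh chord there is V7.
G-B-D: root G is the tonic; major triad there is I.

I6 - bII - IV7 - V7 - I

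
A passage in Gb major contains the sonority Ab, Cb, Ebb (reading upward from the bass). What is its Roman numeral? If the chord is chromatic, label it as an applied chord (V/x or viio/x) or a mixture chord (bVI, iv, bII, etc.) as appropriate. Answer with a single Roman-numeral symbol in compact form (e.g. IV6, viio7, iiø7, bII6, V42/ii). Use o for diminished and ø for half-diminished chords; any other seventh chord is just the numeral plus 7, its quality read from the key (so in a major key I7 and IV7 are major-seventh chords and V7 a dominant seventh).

Stacked in thirds the chord is Ab-Cb-Ebb: a diminished triad on Ab.
Ab is the second degree of Gb major. This is the diminished supertonic triad, borrowed from the parallel minor.

iio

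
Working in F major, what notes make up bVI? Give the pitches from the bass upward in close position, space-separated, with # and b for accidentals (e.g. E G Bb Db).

Scale degree 6 in F major is D; lowering it a half step gives Db. bVI is a major triad on the lowered sixth degree, borrowed from the parallel minor.
So the chord is Db-F-Ab.

Db F Ab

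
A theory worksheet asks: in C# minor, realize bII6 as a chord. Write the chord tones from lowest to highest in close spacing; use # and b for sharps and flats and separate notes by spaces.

F# A D

Scale degree 2 in C# minor is D#; lowering it a half step gives D. bII6 is the Neapolitan sixth — a major triad on the lowered second degree, here in its customary first inversion.
So the chord is D-F#-A.
The figured bass 6 indicates first inversion, placing the third (F#) in the bass: F#-A-D.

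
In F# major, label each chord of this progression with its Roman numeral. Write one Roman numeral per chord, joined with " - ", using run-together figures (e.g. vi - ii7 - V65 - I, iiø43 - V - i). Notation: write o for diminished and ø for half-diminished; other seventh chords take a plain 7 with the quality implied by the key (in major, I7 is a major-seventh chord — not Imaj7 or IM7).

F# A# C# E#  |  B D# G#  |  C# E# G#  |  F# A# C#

I7 - ii6 - V - I

F#-A#-C#-E#: root F# is the tonic; major seventh chord there is I7.
B-D#-G#: root G# is the supertonic; minor triad there is ii6.
C#-E#-G#: root C# is the dominant; major triad there is V.
F#-A#-C#: major triad on F# = scale degree 1 → I.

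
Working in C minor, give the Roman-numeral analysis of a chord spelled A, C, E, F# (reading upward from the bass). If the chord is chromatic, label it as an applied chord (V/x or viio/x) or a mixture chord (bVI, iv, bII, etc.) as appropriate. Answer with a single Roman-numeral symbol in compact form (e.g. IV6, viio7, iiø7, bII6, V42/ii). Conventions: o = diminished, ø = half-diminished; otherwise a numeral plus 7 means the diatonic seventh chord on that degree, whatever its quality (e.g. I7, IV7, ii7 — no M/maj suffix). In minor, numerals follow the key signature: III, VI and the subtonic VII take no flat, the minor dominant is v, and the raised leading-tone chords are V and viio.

Stacked in thirds the chord is F#-A-C-E: a half-diminished seventh chord on F#.
F# sits a half step below G (V in C minor); a diminished chord there is the applied leading-tone chord of V.
With A in the bass the chord is in first inversion, so the figured bass is 65.

viiø65/V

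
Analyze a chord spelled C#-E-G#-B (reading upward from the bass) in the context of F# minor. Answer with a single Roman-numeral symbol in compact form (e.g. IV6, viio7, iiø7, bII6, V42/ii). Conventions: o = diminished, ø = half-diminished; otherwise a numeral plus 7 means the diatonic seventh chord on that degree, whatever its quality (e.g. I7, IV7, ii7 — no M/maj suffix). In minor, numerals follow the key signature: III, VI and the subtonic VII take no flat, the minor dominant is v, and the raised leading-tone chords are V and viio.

The pitches C#-E-G#-B form a minor seventh chord rooted on C#.
In F# minor, C# is the dominant; the diatonic minor seventh chord there is v7.

v7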